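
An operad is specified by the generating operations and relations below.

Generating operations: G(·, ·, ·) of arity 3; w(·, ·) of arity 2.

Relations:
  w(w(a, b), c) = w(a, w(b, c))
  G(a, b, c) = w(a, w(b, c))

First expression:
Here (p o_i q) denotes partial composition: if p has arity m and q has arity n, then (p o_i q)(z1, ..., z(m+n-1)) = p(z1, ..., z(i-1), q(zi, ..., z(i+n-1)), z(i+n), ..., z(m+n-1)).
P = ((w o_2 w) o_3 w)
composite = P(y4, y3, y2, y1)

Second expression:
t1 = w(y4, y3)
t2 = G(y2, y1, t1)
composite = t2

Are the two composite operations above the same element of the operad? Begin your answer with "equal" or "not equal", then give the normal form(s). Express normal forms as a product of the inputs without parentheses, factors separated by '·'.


not equal; the first gives y4 · y3 · y2 · y1 and the second y2 · y1 · y4 · y3


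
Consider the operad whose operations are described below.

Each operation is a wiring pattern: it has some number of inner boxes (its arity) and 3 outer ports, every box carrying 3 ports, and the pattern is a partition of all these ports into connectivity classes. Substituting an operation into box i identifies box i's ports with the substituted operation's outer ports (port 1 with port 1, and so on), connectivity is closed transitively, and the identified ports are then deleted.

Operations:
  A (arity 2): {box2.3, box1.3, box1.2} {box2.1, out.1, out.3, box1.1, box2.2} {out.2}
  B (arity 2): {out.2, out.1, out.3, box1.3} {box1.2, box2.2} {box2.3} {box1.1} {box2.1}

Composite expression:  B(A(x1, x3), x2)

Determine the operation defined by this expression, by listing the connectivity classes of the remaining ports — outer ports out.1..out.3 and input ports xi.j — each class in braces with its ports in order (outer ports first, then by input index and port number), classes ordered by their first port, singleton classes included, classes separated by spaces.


Reachability decides: close wires over B-identified ports.
stage A: inputs (x1, x3), connectivity {out.1, out.3, x1.1, x3.1, x3.2} {out.2} {x1.2, x1.3, x3.3}, out.j its boundary
stage B: inputs (x1, x3, x2), connectivity {out.1, out.2, out.3, x1.1, x3.1, x3.2} {x1.2, x1.3, x3.3} {x2.1} {x2.2} {x2.3}, out.j its boundary

{out.1, out.2, out.3, x1.1, x3.1, x3.2} {x1.2, x1.3, x3.3} {x2.1} {x2.2} {x2.3}


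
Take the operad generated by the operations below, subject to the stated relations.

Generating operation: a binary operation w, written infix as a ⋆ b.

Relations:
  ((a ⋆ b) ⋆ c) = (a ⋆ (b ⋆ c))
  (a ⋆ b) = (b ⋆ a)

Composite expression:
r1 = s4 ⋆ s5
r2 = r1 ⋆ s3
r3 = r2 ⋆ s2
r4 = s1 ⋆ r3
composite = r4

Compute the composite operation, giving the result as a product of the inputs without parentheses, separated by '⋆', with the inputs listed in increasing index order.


s1 ⋆ s2 ⋆ s3 ⋆ s4 ⋆ s5

Both nesting and order wash out for w; what remains is which s's occur.
(s4 ⋆ s5) unparenthesizes to s4 ⋆ s5
((s4 ⋆ s5) ⋆ s3) unparenthesizes to s4 ⋆ s5 ⋆ s3
(((s4 ⋆ s5) ⋆ s3) ⋆ s2) unparenthesizes to s4 ⋆ s5 ⋆ s3 ⋆ s2
(s1 ⋆ (((s4 ⋆ s5) ⋆ s3) ⋆ s2)) unparenthesizes to s1 ⋆ s4 ⋆ s5 ⋆ s3 ⋆ s2
putting the inputs in ascending order: s1 ⋆ s2 ⋆ s3 ⋆ s4 ⋆ s5


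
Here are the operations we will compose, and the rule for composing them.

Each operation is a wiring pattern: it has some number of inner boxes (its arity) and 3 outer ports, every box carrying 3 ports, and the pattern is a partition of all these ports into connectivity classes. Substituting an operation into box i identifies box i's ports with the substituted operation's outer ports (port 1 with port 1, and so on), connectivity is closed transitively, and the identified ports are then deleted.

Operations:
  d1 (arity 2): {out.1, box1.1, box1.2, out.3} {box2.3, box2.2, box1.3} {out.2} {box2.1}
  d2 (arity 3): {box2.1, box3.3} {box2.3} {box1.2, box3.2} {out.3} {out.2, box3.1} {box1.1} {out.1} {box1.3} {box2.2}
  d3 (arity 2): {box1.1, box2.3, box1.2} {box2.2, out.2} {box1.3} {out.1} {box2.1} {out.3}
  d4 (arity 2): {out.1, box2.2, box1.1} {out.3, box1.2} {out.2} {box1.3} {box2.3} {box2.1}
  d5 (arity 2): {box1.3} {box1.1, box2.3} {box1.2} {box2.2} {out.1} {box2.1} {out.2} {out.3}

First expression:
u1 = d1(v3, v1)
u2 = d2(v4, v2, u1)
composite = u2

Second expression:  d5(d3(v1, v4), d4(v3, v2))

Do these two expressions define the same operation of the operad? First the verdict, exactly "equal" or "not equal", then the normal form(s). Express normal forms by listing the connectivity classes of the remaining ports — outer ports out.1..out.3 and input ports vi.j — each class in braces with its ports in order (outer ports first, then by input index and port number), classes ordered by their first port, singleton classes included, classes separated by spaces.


not equal: they reduce to {out.1} {out.2, v2.1, v3.1, v3.2} {out.3} {v1.1} {v1.2, v1.3, v3.3} {v2.2} {v2.3} {v4.1} {v4.2} {v4.3} and {out.1} {out.2} {out.3} {v1.1, v1.2, v4.3} {v1.3} {v2.1} {v2.2, v3.1} {v2.3} {v3.2} {v3.3} {v4.1} {v4.2}


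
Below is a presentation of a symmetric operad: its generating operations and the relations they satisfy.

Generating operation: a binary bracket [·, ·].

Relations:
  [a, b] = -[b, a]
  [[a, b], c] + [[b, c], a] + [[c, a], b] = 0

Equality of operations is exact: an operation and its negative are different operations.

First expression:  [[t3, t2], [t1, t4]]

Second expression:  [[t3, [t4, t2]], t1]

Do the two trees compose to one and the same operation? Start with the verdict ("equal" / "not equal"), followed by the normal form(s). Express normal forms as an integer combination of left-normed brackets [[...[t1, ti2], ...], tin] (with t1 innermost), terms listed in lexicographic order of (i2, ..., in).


not equal; the first gives [[[t1, t4], t2], t3] - [[[t1, t4], t3], t2] and the second -[[[t1, t2], t4], t3] + [[[t1, t3], t2], t4] - [[[t1, t3], t4], t2] + [[[t1, t4], t2], t3]


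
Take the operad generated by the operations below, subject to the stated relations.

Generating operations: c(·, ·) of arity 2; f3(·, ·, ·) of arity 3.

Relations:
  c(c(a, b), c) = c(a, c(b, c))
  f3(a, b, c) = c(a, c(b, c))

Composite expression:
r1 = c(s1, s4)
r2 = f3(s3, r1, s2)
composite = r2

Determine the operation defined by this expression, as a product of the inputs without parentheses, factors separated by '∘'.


Key point: f3 is associative — brackets drop, the s-order remains.
c(s1, s4) linearizes to s1 ∘ s4
f3(s3, c(s1, s4), s2) linearizes to s3 ∘ s1 ∘ s4 ∘ s2

s3 ∘ s1 ∘ s4 ∘ s2


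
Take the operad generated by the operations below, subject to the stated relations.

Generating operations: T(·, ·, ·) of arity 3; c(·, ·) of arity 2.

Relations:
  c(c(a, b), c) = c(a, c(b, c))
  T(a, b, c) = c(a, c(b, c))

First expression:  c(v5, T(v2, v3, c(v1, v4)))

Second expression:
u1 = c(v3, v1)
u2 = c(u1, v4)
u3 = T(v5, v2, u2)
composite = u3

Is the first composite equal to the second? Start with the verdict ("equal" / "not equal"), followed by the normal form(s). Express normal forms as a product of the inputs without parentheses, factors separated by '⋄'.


Reducing the first expression gives v5 ⋄ v2 ⋄ v3 ⋄ v1 ⋄ v4
Reducing the second expression gives v5 ⋄ v2 ⋄ v3 ⋄ v1 ⋄ v4
Identical normal forms: equal.

equal; the common form is v5 ⋄ v2 ⋄ v3 ⋄ v1 ⋄ v4


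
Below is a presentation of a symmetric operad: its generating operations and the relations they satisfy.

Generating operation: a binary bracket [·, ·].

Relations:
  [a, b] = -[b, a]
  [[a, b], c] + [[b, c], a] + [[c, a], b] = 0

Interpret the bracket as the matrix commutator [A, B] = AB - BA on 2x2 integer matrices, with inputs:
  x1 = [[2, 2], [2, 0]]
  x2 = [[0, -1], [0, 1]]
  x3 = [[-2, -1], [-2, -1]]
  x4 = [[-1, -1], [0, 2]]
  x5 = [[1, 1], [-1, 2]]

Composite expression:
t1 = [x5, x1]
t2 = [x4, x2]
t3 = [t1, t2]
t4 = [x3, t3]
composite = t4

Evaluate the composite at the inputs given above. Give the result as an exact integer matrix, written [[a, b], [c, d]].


[[32, -16], [0, -32]]

[x5, x1] = [[4, -4], [0, -4]]
[x4, x2] = [[0, 2], [0, 0]]
[[x5, x1], [x4, x2]] = [[0, 16], [0, 0]]
[x3, [[x5, x1], [x4, x2]]] = [[32, -16], [0, -32]]


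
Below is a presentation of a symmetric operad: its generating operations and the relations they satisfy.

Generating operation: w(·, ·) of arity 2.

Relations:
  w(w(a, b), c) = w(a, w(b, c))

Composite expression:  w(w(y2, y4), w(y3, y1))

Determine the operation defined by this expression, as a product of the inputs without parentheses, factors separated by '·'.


y2 · y4 · y3 · y1

Key point: w is associative — brackets drop, the y-order remains.
w(y2, y4) linearizes to y2 · y4
w(y3, y1) linearizes to y3 · y1
w(w(y2, y4), w(y3, y1)) linearizes to y2 · y4 · y3 · y1


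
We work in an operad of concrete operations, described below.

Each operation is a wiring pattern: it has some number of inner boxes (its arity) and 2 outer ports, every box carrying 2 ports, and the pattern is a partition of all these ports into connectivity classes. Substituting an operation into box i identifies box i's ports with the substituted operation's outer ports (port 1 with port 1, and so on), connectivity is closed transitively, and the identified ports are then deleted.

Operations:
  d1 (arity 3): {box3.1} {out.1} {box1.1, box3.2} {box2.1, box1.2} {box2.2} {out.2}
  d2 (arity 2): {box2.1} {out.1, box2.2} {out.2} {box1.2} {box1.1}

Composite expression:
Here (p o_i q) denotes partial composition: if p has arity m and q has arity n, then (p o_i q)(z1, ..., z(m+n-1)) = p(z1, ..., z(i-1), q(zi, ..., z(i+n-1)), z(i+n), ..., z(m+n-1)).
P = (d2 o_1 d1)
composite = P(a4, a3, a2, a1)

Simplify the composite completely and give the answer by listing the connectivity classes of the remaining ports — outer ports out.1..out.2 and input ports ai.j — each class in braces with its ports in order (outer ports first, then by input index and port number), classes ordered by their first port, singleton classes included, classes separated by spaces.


{out.1, a1.2} {out.2} {a1.1} {a2.1} {a2.2, a4.1} {a3.1, a4.2} {a3.2}

Reachability decides: close wires over d2-identified ports.
stage d1: inputs (a4, a3, a2), connectivity {out.1} {out.2} {a2.1} {a2.2, a4.1} {a3.1, a4.2} {a3.2}, out.j its boundary
stage d2: inputs (a4, a3, a2, a1), connectivity {out.1, a1.2} {out.2} {a1.1} {a2.1} {a2.2, a4.1} {a3.1, a4.2} {a3.2}, out.j its boundary


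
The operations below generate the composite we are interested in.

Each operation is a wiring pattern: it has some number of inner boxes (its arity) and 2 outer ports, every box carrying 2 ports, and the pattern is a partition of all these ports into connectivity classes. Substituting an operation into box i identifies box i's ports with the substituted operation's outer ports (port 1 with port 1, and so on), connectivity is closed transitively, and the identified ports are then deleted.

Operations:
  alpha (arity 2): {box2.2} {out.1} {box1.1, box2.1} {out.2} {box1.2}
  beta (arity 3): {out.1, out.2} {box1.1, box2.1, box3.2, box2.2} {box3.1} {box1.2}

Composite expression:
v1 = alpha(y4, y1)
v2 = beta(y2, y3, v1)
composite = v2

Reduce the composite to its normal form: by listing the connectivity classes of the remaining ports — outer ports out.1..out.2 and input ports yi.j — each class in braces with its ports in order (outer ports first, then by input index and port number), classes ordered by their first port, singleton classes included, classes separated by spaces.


Two ports join when wires chain via beta-identified ports.
alpha over (y4, y1) gives {out.1} {out.2} {y1.1, y4.1} {y1.2} {y4.2}, out.j being that stage's outer ports
beta over (y2, y3, y4, y1) gives {out.1, out.2} {y1.1, y4.1} {y1.2} {y2.1, y3.1, y3.2} {y2.2} {y4.2}, out.j being that stage's outer ports

{out.1, out.2} {y1.1, y4.1} {y1.2} {y2.1, y3.1, y3.2} {y2.2} {y4.2}


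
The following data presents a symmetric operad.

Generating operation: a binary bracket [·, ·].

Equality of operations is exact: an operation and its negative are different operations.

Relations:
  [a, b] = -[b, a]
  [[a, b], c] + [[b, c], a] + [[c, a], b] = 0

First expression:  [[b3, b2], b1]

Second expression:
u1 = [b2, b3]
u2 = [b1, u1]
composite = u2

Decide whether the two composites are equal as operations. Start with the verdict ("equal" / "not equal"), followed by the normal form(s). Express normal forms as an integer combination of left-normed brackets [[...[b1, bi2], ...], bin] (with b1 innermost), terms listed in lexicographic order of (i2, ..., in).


equal — both sides give [[b1, b2], b3] - [[b1, b3], b2]

In normal form, the first expression is [[b1, b2], b3] - [[b1, b3], b2]
In normal form, the second expression is [[b1, b2], b3] - [[b1, b3], b2]
Both agree, so they are equal.


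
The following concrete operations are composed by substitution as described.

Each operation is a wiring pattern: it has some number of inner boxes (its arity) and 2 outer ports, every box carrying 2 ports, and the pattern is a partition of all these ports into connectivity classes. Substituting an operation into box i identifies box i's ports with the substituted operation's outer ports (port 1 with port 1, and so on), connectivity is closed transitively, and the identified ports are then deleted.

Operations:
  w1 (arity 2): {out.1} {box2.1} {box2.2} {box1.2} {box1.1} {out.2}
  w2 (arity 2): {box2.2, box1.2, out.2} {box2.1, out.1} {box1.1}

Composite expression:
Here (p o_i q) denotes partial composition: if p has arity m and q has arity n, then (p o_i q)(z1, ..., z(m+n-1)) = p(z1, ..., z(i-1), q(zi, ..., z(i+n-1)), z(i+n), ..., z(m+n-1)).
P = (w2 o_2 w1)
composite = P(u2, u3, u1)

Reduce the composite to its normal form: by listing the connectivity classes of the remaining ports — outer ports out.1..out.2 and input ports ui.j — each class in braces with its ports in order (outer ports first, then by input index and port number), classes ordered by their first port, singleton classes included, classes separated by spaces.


Reachability decides: close wires over w2-identified ports.
w1 over (u3, u1) gives {out.1} {out.2} {u1.1} {u1.2} {u3.1} {u3.2}, out.j being that stage's outer ports
w2 over (u2, u3, u1) gives {out.1} {out.2, u2.2} {u1.1} {u1.2} {u2.1} {u3.1} {u3.2}, out.j being that stage's outer ports

{out.1} {out.2, u2.2} {u1.1} {u1.2} {u2.1} {u3.1} {u3.2}


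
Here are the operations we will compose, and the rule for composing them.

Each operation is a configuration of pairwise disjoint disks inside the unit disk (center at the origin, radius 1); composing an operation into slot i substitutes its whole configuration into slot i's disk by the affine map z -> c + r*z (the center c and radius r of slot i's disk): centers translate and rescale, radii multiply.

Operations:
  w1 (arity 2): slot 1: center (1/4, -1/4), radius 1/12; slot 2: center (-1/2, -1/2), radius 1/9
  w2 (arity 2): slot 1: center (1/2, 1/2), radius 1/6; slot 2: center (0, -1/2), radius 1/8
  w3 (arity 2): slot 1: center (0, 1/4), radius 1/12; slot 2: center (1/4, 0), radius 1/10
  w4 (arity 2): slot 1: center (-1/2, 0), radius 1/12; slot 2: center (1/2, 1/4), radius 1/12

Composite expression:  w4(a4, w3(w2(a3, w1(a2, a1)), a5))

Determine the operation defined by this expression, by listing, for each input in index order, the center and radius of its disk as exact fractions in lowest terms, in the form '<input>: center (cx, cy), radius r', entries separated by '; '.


a1: center (1151/2304, 205/768), radius 1/10368; a2: center (2305/4608, 1231/4608), radius 1/13824; a3: center (145/288, 79/288), radius 1/864; a4: center (-1/2, 0), radius 1/12; a5: center (25/48, 1/4), radius 1/120


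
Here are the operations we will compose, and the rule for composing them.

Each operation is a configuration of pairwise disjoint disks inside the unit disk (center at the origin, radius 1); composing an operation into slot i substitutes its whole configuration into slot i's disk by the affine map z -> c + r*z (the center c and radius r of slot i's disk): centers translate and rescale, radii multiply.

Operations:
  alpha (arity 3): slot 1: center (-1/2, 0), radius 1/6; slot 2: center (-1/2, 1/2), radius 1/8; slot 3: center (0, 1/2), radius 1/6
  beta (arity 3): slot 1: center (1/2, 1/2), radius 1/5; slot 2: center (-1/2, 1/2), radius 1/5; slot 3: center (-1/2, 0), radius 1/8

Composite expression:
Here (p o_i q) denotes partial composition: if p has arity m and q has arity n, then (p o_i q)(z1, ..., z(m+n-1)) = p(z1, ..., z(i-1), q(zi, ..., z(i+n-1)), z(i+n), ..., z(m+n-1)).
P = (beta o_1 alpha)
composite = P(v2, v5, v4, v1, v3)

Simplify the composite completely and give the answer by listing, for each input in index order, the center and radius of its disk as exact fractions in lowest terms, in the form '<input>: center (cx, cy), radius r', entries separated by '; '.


Only the slot chain above each v matters under beta; compose those maps.
tracing v2 down its 2-map path: center (2/5, 1/2), radius 1/30
tracing v5 down its 2-map path: center (2/5, 3/5), radius 1/40
tracing v4 down its 2-map path: center (1/2, 3/5), radius 1/30
tracing v1 down its 1-map path: center (-1/2, 1/2), radius 1/5
tracing v3 down its 1-map path: center (-1/2, 0), radius 1/8

v1: center (-1/2, 1/2), radius 1/5; v2: center (2/5, 1/2), radius 1/30; v3: center (-1/2, 0), radius 1/8; v4: center (1/2, 3/5), radius 1/30; v5: center (2/5, 3/5), radius 1/40


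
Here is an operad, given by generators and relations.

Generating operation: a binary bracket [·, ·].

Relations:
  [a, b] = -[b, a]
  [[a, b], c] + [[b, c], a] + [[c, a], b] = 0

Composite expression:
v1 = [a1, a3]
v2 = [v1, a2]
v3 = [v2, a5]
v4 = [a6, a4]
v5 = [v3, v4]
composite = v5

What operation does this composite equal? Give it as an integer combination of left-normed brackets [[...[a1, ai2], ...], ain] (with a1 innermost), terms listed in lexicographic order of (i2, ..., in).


In the tensor algebra, words opening a1 carry the a1-anchored form.
Composite bracket: [[[[a1, a3], a2], a5], [a6, a4]]
Each bracket splits as ab - ba, giving 32 signed words (2^5 = 32).
The a1-initial words carry the normal form:
  from a1a3a2a5a4a6, sign -1: term -[[[[[a1, a3], a2], a5], a4], a6]
  from a1a3a2a5a6a4, sign +1: term +[[[[[a1, a3], a2], a5], a6], a4]

-[[[[[a1, a3], a2], a5], a4], a6] + [[[[[a1, a3], a2], a5], a6], a4]


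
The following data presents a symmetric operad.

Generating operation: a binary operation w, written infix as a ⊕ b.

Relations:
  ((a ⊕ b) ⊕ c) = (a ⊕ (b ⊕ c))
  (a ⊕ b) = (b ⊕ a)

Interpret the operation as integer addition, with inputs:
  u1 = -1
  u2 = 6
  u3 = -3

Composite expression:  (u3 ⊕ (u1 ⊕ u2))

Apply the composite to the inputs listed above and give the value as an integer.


2

(u1 ⊕ u2) = 5
(u3 ⊕ (u1 ⊕ u2)) = 2


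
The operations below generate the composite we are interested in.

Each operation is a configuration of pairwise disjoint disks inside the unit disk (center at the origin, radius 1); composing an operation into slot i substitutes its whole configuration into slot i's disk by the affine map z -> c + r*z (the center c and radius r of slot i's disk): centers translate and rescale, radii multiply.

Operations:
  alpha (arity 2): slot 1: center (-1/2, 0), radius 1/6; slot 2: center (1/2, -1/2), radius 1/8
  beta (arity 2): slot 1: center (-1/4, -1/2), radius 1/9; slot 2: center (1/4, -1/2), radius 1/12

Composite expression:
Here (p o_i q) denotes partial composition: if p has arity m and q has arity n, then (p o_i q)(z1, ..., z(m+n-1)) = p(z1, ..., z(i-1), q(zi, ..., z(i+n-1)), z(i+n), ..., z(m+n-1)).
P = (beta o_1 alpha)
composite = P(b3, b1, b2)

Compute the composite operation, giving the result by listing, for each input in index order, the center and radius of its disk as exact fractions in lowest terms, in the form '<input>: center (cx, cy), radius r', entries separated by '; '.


Only the slot chain above each b matters under beta; compose those maps.
tracing b3 down its 2-map path: center (-11/36, -1/2), radius 1/54
tracing b1 down its 2-map path: center (-7/36, -5/9), radius 1/72
tracing b2 down its 1-map path: center (1/4, -1/2), radius 1/12

b1: center (-7/36, -5/9), radius 1/72; b2: center (1/4, -1/2), radius 1/12; b3: center (-11/36, -1/2), radius 1/54


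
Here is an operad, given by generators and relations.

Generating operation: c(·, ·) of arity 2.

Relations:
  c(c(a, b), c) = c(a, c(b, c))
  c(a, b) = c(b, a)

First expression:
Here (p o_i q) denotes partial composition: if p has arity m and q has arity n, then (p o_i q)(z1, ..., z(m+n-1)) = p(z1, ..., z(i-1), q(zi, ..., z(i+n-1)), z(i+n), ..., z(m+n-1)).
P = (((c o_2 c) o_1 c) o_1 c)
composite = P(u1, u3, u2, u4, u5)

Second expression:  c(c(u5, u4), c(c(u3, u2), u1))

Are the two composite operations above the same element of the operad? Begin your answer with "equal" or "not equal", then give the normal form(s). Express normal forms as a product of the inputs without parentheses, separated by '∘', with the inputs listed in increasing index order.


In normal form, the first expression is u1 ∘ u2 ∘ u3 ∘ u4 ∘ u5
In normal form, the second expression is u1 ∘ u2 ∘ u3 ∘ u4 ∘ u5
The forms coincide; equal.

equal; the common form is u1 ∘ u2 ∘ u3 ∘ u4 ∘ u5


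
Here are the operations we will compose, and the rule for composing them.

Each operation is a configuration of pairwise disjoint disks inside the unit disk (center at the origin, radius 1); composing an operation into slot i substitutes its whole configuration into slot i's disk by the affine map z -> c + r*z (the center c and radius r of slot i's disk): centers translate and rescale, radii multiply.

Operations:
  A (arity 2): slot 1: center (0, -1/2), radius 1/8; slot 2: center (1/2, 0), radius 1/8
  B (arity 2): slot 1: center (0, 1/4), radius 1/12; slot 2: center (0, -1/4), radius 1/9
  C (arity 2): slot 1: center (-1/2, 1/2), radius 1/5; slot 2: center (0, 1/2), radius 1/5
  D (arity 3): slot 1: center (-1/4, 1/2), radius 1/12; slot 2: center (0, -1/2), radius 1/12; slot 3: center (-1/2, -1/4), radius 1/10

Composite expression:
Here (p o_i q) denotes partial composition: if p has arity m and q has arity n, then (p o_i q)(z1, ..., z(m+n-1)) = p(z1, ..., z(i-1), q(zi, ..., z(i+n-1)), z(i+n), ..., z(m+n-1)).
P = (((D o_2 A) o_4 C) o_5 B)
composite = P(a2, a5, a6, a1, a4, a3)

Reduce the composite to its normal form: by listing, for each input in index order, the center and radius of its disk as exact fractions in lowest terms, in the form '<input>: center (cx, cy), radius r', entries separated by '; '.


a1: center (-11/20, -1/5), radius 1/50; a2: center (-1/4, 1/2), radius 1/12; a3: center (-1/2, -41/200), radius 1/450; a4: center (-1/2, -39/200), radius 1/600; a5: center (0, -13/24), radius 1/96; a6: center (1/24, -1/2), radius 1/96

Below D, radii multiply path by path; the a-disk centers shift.
input a2: composing its 1 substitution step yields center (-1/4, 1/2), radius 1/12
input a5: composing its 2 substitution steps yields center (0, -13/24), radius 1/96
input a6: composing its 2 substitution steps yields center (1/24, -1/2), radius 1/96
input a1: composing its 2 substitution steps yields center (-11/20, -1/5), radius 1/50
input a4: composing its 3 substitution steps yields center (-1/2, -39/200), radius 1/600
input a3: composing its 3 substitution steps yields center (-1/2, -41/200), radius 1/450


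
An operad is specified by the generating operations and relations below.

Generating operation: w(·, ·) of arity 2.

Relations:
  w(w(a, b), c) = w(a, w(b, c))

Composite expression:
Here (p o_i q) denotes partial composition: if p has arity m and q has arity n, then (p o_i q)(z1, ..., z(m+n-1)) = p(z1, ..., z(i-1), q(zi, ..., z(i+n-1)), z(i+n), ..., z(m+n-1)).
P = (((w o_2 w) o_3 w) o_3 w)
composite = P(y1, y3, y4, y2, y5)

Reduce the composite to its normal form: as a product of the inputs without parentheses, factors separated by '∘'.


y1 ∘ y3 ∘ y4 ∘ y2 ∘ y5

Every regrouping of w is equal, so read the y-inputs in written order.
w(y4, y2) unparenthesizes to y4 ∘ y2
w(w(y4, y2), y5) unparenthesizes to y4 ∘ y2 ∘ y5
w(y3, w(w(y4, y2), y5)) unparenthesizes to y3 ∘ y4 ∘ y2 ∘ y5
w(y1, w(y3, w(w(y4, y2), y5))) unparenthesizes to y1 ∘ y3 ∘ y4 ∘ y2 ∘ y5


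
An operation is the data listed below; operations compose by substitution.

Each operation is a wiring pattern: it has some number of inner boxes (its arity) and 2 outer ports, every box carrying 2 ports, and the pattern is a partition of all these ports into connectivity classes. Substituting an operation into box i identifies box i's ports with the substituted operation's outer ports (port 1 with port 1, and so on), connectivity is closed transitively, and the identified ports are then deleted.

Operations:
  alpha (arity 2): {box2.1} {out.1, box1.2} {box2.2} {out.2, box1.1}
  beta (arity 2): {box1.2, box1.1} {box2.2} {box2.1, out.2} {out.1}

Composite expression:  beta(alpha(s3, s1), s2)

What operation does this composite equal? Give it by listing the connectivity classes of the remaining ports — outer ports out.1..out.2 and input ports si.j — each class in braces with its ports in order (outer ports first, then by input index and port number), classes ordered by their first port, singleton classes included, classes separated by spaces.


{out.1} {out.2, s2.1} {s1.1} {s1.2} {s2.2} {s3.1, s3.2}

Treat the ports identified at beta as solder joints: merge, then drop.
after alpha, the pattern on (s3, s1) reads {out.1, s3.2} {out.2, s3.1} {s1.1} {s1.2} (out.j = its outer ports)
after beta, the pattern on (s3, s1, s2) reads {out.1} {out.2, s2.1} {s1.1} {s1.2} {s2.2} {s3.1, s3.2} (out.j = its outer ports)


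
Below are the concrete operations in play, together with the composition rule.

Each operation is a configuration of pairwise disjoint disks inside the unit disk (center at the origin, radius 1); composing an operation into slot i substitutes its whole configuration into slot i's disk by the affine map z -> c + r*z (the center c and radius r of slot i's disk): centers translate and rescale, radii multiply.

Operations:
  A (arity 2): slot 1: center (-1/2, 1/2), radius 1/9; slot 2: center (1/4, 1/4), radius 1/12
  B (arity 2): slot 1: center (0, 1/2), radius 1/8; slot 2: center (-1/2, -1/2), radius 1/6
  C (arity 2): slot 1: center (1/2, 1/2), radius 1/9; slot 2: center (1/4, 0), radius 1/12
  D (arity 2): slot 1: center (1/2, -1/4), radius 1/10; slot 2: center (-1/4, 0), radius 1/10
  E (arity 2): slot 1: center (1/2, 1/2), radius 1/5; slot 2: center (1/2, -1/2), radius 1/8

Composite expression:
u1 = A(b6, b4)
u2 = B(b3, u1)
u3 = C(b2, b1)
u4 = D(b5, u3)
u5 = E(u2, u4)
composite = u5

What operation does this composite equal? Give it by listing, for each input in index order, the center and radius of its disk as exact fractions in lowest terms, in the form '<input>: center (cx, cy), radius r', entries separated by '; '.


b1: center (151/320, -1/2), radius 1/960; b2: center (19/40, -79/160), radius 1/720; b3: center (1/2, 3/5), radius 1/40; b4: center (49/120, 49/120), radius 1/360; b5: center (9/16, -17/32), radius 1/80; b6: center (23/60, 5/12), radius 1/270

Affine substitution under E: radii multiply and b-centers shift.
input b3: applying the 2 nested substitutions gives center (1/2, 3/5), radius 1/40
input b6: applying the 3 nested substitutions gives center (23/60, 5/12), radius 1/270
input b4: applying the 3 nested substitutions gives center (49/120, 49/120), radius 1/360
input b5: applying the 2 nested substitutions gives center (9/16, -17/32), radius 1/80
input b2: applying the 3 nested substitutions gives center (19/40, -79/160), radius 1/720
input b1: applying the 3 nested substitutions gives center (151/320, -1/2), radius 1/960


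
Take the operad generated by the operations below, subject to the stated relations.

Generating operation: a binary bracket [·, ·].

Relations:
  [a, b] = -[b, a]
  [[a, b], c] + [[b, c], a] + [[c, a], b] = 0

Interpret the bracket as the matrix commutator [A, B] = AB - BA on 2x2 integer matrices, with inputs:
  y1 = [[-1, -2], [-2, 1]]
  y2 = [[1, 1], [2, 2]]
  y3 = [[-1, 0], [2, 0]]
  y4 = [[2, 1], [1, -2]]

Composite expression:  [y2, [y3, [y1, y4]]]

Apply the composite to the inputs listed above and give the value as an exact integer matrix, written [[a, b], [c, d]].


[y1, y4] = [[0, 6], [-6, 0]]
[y3, [y1, y4]] = [[-12, -6], [-6, 12]]
[y2, [y3, [y1, y4]]] = [[6, 30], [-54, -6]]

[[6, 30], [-54, -6]]


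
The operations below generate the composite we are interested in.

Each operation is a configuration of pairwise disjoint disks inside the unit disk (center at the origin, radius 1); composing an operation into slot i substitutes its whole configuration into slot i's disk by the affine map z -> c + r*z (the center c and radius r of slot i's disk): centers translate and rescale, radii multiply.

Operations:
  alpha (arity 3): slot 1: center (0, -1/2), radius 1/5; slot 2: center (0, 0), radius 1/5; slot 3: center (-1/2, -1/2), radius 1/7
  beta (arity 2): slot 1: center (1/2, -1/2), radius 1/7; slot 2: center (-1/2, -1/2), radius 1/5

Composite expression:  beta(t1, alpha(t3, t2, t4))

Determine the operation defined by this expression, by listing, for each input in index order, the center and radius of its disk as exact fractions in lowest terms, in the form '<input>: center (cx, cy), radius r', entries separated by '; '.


t1: center (1/2, -1/2), radius 1/7; t2: center (-1/2, -1/2), radius 1/25; t3: center (-1/2, -3/5), radius 1/25; t4: center (-3/5, -3/5), radius 1/35

Only the slot chain above each t matters under beta; compose those maps.
tracing t1 down its 1-map path: center (1/2, -1/2), radius 1/7
tracing t3 down its 2-map path: center (-1/2, -3/5), radius 1/25
tracing t2 down its 2-map path: center (-1/2, -1/2), radius 1/25
tracing t4 down its 2-map path: center (-3/5, -3/5), radius 1/35


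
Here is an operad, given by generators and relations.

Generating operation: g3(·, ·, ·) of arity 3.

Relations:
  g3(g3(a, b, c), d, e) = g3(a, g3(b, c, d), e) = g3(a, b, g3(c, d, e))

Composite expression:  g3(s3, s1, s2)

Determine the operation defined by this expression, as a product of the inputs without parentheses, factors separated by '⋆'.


Key point: g3 is associative — brackets drop, the s-order remains.
g3(s3, s1, s2) flattens to s3 ⋆ s1 ⋆ s2

s3 ⋆ s1 ⋆ s2


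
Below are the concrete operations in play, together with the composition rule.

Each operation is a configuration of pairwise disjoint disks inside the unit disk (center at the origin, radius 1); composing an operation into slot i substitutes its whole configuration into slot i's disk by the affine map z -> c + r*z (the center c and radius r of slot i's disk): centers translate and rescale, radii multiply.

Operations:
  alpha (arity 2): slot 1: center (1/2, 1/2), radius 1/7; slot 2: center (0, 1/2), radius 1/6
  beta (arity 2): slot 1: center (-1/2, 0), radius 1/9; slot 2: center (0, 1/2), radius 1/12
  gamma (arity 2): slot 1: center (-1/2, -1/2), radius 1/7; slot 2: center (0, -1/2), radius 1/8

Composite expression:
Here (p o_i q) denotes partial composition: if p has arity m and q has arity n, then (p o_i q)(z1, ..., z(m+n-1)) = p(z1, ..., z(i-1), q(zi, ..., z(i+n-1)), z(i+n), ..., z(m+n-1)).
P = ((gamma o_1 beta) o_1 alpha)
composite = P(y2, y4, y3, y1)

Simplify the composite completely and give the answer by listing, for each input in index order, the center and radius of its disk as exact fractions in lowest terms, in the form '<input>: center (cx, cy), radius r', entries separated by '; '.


Each y-disk chains the slot maps above it in gamma; radii multiply.
input y2: composing its 3 substitution steps yields center (-71/126, -31/63), radius 1/441
input y4: composing its 3 substitution steps yields center (-4/7, -31/63), radius 1/378
input y3: composing its 2 substitution steps yields center (-1/2, -3/7), radius 1/84
input y1: composing its 1 substitution step yields center (0, -1/2), radius 1/8

y1: center (0, -1/2), radius 1/8; y2: center (-71/126, -31/63), radius 1/441; y3: center (-1/2, -3/7), radius 1/84; y4: center (-4/7, -31/63), radius 1/378


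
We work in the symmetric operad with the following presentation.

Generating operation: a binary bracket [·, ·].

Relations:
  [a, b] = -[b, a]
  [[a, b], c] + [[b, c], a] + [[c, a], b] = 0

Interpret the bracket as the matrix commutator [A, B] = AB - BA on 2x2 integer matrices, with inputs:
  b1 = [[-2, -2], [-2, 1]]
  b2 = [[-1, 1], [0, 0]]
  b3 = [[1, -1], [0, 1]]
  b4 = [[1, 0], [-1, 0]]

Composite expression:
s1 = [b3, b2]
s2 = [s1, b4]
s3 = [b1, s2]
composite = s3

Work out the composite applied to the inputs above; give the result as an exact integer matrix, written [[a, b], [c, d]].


[[2, 1], [-4, -2]]

[b3, b2] = [[0, -1], [0, 0]]
[[b3, b2], b4] = [[1, 1], [0, -1]]
[b1, [[b3, b2], b4]] = [[2, 1], [-4, -2]]


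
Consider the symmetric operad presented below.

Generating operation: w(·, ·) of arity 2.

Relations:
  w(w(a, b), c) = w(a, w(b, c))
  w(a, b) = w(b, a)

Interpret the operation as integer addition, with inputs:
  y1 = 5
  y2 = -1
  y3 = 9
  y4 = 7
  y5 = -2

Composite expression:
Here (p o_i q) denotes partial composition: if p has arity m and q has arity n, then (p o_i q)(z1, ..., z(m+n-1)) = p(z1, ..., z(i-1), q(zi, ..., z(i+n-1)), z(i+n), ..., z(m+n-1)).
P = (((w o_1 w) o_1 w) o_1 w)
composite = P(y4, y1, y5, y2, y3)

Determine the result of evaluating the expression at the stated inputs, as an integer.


18

w(y4, y1) = 12
w(w(y4, y1), y5) = 10
w(w(w(y4, y1), y5), y2) = 9
w(w(w(w(y4, y1), y5), y2), y3) = 18


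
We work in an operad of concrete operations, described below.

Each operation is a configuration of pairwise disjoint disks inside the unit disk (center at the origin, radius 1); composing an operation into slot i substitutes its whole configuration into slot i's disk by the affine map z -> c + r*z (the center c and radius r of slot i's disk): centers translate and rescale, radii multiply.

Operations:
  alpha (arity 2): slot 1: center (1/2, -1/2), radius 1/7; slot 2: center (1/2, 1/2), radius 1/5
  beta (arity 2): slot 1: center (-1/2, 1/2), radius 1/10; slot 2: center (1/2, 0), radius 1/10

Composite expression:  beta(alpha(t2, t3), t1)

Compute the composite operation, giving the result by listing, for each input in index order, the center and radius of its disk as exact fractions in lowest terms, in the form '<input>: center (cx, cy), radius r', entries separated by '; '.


Below beta, radii multiply path by path; the t-disk centers shift.
input t2: applying the 2 nested substitutions gives center (-9/20, 9/20), radius 1/70
input t3: applying the 2 nested substitutions gives center (-9/20, 11/20), radius 1/50
input t1: applying the 1 nested substitution gives center (1/2, 0), radius 1/10

t1: center (1/2, 0), radius 1/10; t2: center (-9/20, 9/20), radius 1/70; t3: center (-9/20, 11/20), radius 1/50


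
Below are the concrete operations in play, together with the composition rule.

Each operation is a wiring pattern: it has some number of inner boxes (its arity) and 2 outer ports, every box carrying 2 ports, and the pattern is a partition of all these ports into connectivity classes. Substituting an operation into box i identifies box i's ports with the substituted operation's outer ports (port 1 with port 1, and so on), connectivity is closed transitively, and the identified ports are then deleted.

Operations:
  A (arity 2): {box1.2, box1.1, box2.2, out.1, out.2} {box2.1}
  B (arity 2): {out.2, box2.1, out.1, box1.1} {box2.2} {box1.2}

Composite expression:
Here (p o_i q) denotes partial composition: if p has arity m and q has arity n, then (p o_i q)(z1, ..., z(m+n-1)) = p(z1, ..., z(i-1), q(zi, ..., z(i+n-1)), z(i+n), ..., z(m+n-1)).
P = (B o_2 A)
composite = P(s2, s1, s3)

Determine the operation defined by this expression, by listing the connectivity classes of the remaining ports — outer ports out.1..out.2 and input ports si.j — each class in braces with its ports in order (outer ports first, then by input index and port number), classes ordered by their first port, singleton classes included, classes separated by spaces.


After gluing at B, chains via deleted ports link the s-ports.
after A, the pattern on (s1, s3) reads {out.1, out.2, s1.1, s1.2, s3.2} {s3.1} (out.j = its outer ports)
after B, the pattern on (s2, s1, s3) reads {out.1, out.2, s1.1, s1.2, s2.1, s3.2} {s2.2} {s3.1} (out.j = its outer ports)

{out.1, out.2, s1.1, s1.2, s2.1, s3.2} {s2.2} {s3.1}


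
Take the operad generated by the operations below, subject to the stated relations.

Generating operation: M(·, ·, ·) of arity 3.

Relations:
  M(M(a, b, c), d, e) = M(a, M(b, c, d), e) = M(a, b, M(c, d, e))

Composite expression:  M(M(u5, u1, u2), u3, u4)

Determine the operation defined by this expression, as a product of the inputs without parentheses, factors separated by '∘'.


All parenthesizations of M agree; list the u-inputs left to right.
M(u5, u1, u2) unparenthesizes to u5 ∘ u1 ∘ u2
M(M(u5, u1, u2), u3, u4) unparenthesizes to u5 ∘ u1 ∘ u2 ∘ u3 ∘ u4

u5 ∘ u1 ∘ u2 ∘ u3 ∘ u4


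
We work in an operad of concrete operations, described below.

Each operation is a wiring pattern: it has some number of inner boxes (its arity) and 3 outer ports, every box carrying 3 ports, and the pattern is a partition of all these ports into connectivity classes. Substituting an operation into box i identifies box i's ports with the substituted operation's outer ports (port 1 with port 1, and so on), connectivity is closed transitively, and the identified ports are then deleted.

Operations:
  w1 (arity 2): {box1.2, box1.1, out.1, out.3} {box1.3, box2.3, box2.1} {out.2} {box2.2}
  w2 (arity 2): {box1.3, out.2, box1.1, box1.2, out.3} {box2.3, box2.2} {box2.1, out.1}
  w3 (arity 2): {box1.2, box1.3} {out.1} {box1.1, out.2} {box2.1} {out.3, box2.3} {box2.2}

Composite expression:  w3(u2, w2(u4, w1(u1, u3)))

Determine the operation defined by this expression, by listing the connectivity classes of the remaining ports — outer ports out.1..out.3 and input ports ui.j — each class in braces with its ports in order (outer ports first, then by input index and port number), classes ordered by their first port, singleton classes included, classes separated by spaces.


{out.1} {out.2, u2.1} {out.3, u4.1, u4.2, u4.3} {u1.1, u1.2} {u1.3, u3.1, u3.3} {u2.2, u2.3} {u3.2}

After gluing at w3, chains via deleted ports link the u-ports.
after w1, the pattern on (u1, u3) reads {out.1, out.3, u1.1, u1.2} {out.2} {u1.3, u3.1, u3.3} {u3.2} (out.j = its outer ports)
after w2, the pattern on (u4, u1, u3) reads {out.1, u1.1, u1.2} {out.2, out.3, u4.1, u4.2, u4.3} {u1.3, u3.1, u3.3} {u3.2} (out.j = its outer ports)
after w3, the pattern on (u2, u4, u1, u3) reads {out.1} {out.2, u2.1} {out.3, u4.1, u4.2, u4.3} {u1.1, u1.2} {u1.3, u3.1, u3.3} {u2.2, u2.3} {u3.2} (out.j = its outer ports)


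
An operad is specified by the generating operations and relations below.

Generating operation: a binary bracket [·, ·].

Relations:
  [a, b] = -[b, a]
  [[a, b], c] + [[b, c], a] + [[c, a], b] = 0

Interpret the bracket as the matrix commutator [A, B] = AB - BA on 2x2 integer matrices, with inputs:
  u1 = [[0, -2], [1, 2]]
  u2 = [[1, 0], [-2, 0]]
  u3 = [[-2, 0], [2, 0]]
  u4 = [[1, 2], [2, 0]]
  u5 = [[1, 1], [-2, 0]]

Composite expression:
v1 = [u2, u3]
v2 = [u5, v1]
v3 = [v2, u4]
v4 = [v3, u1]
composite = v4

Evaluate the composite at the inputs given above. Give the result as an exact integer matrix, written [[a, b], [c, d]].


[[-12, 0], [12, 12]]


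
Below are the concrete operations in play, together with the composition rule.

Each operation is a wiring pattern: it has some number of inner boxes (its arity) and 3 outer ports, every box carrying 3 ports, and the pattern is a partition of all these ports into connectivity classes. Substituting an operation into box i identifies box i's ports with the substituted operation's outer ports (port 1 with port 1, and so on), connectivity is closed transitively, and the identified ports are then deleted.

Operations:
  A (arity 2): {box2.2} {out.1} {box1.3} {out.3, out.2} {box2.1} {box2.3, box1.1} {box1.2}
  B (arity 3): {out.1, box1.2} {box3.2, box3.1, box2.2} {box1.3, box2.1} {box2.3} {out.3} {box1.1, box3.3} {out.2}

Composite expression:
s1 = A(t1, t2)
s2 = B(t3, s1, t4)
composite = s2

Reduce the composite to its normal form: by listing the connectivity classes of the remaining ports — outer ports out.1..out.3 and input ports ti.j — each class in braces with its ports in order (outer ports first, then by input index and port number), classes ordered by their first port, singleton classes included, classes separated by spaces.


{out.1, t3.2} {out.2} {out.3} {t1.1, t2.3} {t1.2} {t1.3} {t2.1} {t2.2} {t3.1, t4.3} {t3.3} {t4.1, t4.2}

Treat the ports identified at B as solder joints: merge, then drop.
after A, the pattern on (t1, t2) reads {out.1} {out.2, out.3} {t1.1, t2.3} {t1.2} {t1.3} {t2.1} {t2.2} (out.j = its outer ports)
after B, the pattern on (t3, t1, t2, t4) reads {out.1, t3.2} {out.2} {out.3} {t1.1, t2.3} {t1.2} {t1.3} {t2.1} {t2.2} {t3.1, t4.3} {t3.3} {t4.1, t4.2} (out.j = its outer ports)
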